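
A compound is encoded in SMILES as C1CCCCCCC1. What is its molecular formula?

C8H16

Heavy atoms from the SMILES: 8 C.
Implicit hydrogens by atom environment:
  8 × C: 2 H each → 16
  Total hydrogens = 16.
Molecular formula: C8H16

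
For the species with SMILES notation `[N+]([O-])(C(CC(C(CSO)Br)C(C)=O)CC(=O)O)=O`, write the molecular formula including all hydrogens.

C9H14BrNO6S

Heavy atoms from the SMILES: 1 Br, 9 C, 1 N, 6 O, 1 S.
Implicit hydrogens by atom environment:
  3 × C: 2 H each → 6
  3 × C: 1 H each → 3
  3 × O: no H
  2 × C: no H
  2 × O: 1 H each → 2
  1 × Br: no H
  1 × C: 3 H
  1 × N (charge +1): no H
  1 × O (charge -1): no H
  1 × S: no H
  Total hydrogens = 14.
Molecular formula: C9H14BrNO6S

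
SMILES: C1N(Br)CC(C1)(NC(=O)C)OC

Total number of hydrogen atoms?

13

Hydrogens are implicit in SMILES; fill each atom to its normal valence:
  3 × C: 2 H each → 6
  2 × C: 3 H each → 6
  2 × C: no H
  2 × O: no H
  1 × Br: no H
  1 × N: 1 H
  1 × N: no H
  Total hydrogens = 13.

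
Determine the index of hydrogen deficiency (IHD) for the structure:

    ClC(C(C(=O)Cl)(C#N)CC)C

3

Molecular formula from the SMILES: C7H9Cl2NO.
DoU = (2C + 2 + N − H − X)/2 = (2·7 + 2 + 1 − 9 − 2)/2 = 6/2 = 3.
(Structurally: 0 ring(s) + 3 π bond(s) = 3.)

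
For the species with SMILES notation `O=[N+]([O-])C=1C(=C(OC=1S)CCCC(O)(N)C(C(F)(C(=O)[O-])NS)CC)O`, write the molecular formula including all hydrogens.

Heavy atoms from the SMILES: 13 C, 1 F, 3 N, 7 O, 2 S.
Implicit hydrogens by atom environment:
  4 × C: 2 H each → 8
  4 × C (aromatic): no H
  3 × C: no H
  2 × O: 1 H each → 2
  2 × O: no H
  2 × O (charge -1): no H
  2 × S: 1 H each → 2
  1 × C: 3 H
  1 × C: 1 H
  1 × F: no H
  1 × N: 2 H
  1 × N: 1 H
  1 × N (charge +1): no H
  1 × O (aromatic): no H
  Total hydrogens = 19.
Net charge -1.
Molecular formula: C13H19FN3O7S2-

C13H19FN3O7S2-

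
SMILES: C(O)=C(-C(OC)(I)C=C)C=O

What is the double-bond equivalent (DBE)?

3

Molecular formula from the SMILES: C7H9IO3.
DoU = (2C + 2 + N − H − X)/2 = (2·7 + 2 + 0 − 9 − 1)/2 = 6/2 = 3.
(Structurally: 0 ring(s) + 3 π bond(s) = 3.)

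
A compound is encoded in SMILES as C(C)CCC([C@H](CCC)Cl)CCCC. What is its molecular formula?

Heavy atoms from the SMILES: 13 C, 1 Cl.
Implicit hydrogens by atom environment:
  8 × C: 2 H each → 16
  3 × C: 3 H each → 9
  2 × C: 1 H each → 2
  1 × Cl: no H
  Total hydrogens = 27.
Molecular formula: C13H27Cl

C13H27Cl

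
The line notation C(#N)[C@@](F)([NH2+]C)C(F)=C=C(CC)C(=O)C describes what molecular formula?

Heavy atoms from the SMILES: 10 C, 2 F, 2 N, 1 O.
Implicit hydrogens by atom environment:
  6 × C: no H
  3 × C: 3 H each → 9
  2 × F: no H
  1 × C: 2 H
  1 × N (charge +1): 2 H
  1 × N: no H
  1 × O: no H
  Total hydrogens = 13.
Net charge +1.
Molecular formula: C10H13F2N2O+

C10H13F2N2O+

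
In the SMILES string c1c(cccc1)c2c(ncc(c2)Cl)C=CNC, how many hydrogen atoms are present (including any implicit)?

Hydrogens are implicit in SMILES; fill each atom to its normal valence:
  7 × C (aromatic): 1 H each → 7
  4 × C (aromatic): no H
  2 × C: 1 H each → 2
  1 × C: 3 H
  1 × Cl: no H
  1 × N: 1 H
  1 × N (aromatic): no H
  Total hydrogens = 13.

13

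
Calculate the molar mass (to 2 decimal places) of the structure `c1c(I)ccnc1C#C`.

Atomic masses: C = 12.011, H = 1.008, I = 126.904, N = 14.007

Molecular formula: C7H4IN.
M = 7×12.011 + 4×1.008 + 1×126.904 + 1×14.007 = 229.02 g/mol.

229.02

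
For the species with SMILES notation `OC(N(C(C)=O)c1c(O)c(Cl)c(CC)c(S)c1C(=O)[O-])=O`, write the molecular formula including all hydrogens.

C12H11ClNO6S-

Heavy atoms from the SMILES: 12 C, 1 Cl, 1 N, 6 O, 1 S.
Implicit hydrogens by atom environment:
  6 × C (aromatic): no H
  3 × C: no H
  3 × O: no H
  2 × C: 3 H each → 6
  2 × O: 1 H each → 2
  1 × C: 2 H
  1 × Cl: no H
  1 × N: no H
  1 × O (charge -1): no H
  1 × S: 1 H
  Total hydrogens = 11.
Net charge -1.
Molecular formula: C12H11ClNO6S-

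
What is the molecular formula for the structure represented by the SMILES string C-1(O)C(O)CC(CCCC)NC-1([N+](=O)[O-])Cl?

Heavy atoms from the SMILES: 9 C, 1 Cl, 2 N, 4 O.
Implicit hydrogens by atom environment:
  4 × C: 2 H each → 8
  3 × C: 1 H each → 3
  2 × O: 1 H each → 2
  1 × C: 3 H
  1 × C: no H
  1 × Cl: no H
  1 × N: 1 H
  1 × N (charge +1): no H
  1 × O: no H
  1 × O (charge -1): no H
  Total hydrogens = 17.
Molecular formula: C9H17ClN2O4

C9H17ClN2O4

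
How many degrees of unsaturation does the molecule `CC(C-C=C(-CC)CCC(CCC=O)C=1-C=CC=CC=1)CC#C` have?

8

Molecular formula from the SMILES: C22H30O.
DoU = (2C + 2 + N − H − X)/2 = (2·22 + 2 + 0 − 30 − 0)/2 = 16/2 = 8.
(Structurally: 1 ring(s) + 7 π bond(s) = 8.)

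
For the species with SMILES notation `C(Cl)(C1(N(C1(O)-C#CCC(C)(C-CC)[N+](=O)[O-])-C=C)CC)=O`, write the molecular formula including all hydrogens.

C15H21ClN2O4

Heavy atoms from the SMILES: 15 C, 1 Cl, 2 N, 4 O.
Implicit hydrogens by atom environment:
  6 × C: no H
  5 × C: 2 H each → 10
  3 × C: 3 H each → 9
  2 × O: no H
  1 × C: 1 H
  1 × Cl: no H
  1 × N: no H
  1 × N (charge +1): no H
  1 × O: 1 H
  1 × O (charge -1): no H
  Total hydrogens = 21.
Molecular formula: C15H21ClN2O4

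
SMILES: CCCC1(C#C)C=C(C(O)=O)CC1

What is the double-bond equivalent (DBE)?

5

Molecular formula from the SMILES: C11H14O2.
DoU = (2C + 2 + N − H − X)/2 = (2·11 + 2 + 0 − 14 − 0)/2 = 10/2 = 5.
(Structurally: 1 ring(s) + 4 π bond(s) = 5.)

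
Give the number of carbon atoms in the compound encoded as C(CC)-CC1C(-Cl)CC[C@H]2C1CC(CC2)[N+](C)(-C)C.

The symbol for carbon appears 17 times in the SMILES. (Cl is a single chlorine, not C + l.)

17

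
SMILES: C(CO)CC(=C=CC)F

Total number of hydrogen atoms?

11

Hydrogens are implicit in SMILES; fill each atom to its normal valence:
  3 × C: 2 H each → 6
  2 × C: no H
  1 × C: 3 H
  1 × C: 1 H
  1 × F: no H
  1 × O: 1 H
  Total hydrogens = 11.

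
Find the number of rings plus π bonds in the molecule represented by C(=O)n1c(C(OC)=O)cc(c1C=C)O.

6

Molecular formula from the SMILES: C9H9NO4.
DoU = (2C + 2 + N − H − X)/2 = (2·9 + 2 + 1 − 9 − 0)/2 = 12/2 = 6.
(Structurally: 1 ring(s) + 5 π bond(s) = 6.)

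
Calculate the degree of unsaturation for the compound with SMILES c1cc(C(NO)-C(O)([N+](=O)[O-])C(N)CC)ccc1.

Molecular formula from the SMILES: C11H17N3O4.
DoU = (2C + 2 + N − H − X)/2 = (2·11 + 2 + 3 − 17 − 0)/2 = 10/2 = 5.
(Structurally: 1 ring(s) + 4 π bond(s) = 5.)

5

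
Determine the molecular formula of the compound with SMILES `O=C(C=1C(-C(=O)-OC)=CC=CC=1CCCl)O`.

C11H11ClO4

Heavy atoms from the SMILES: 11 C, 1 Cl, 4 O.
Implicit hydrogens by atom environment:
  3 × C (aromatic): 1 H each → 3
  3 × C (aromatic): no H
  3 × O: no H
  2 × C: 2 H each → 4
  2 × C: no H
  1 × C: 3 H
  1 × Cl: no H
  1 × O: 1 H
  Total hydrogens = 11.
Molecular formula: C11H11ClO4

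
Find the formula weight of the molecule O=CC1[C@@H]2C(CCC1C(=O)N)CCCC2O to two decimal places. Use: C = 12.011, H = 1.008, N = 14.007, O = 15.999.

Molecular formula: C12H19NO3.
M = 12×12.011 + 19×1.008 + 1×14.007 + 3×15.999 = 225.29 g/mol.

225.29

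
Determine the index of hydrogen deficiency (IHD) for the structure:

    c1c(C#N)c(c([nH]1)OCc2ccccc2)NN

Molecular formula from the SMILES: C12H12N4O.
DoU = (2C + 2 + N − H − X)/2 = (2·12 + 2 + 4 − 12 − 0)/2 = 18/2 = 9.
(Structurally: 2 ring(s) + 7 π bond(s) = 9.)

9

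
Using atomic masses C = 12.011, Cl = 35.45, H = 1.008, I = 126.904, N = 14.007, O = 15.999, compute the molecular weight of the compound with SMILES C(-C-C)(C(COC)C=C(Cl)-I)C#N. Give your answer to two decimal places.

313.56

Molecular formula: C9H13ClINO.
M = 9×12.011 + 1×35.45 + 13×1.008 + 1×126.904 + 1×14.007 + 1×15.999 = 313.56 g/mol.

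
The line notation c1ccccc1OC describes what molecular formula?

Heavy atoms from the SMILES: 7 C, 1 O.
Implicit hydrogens by atom environment:
  5 × C (aromatic): 1 H each → 5
  1 × C: 3 H
  1 × C (aromatic): no H
  1 × O: no H
  Total hydrogens = 8.
Molecular formula: C7H8O

C7H8O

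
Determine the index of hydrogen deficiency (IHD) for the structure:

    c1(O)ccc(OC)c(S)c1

Molecular formula from the SMILES: C7H8O2S.
DoU = (2C + 2 + N − H − X)/2 = (2·7 + 2 + 0 − 8 − 0)/2 = 8/2 = 4.
(Structurally: 1 ring(s) + 3 π bond(s) = 4.)

4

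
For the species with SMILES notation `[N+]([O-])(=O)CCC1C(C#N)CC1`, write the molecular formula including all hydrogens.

Heavy atoms from the SMILES: 7 C, 2 N, 2 O.
Implicit hydrogens by atom environment:
  4 × C: 2 H each → 8
  2 × C: 1 H each → 2
  1 × C: no H
  1 × N (charge +1): no H
  1 × N: no H
  1 × O: no H
  1 × O (charge -1): no H
  Total hydrogens = 10.
Molecular formula: C7H10N2O2

C7H10N2O2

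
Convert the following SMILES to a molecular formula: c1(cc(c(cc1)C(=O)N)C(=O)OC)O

C9H9NO4

Heavy atoms from the SMILES: 9 C, 1 N, 4 O.
Implicit hydrogens by atom environment:
  3 × C (aromatic): 1 H each → 3
  3 × C (aromatic): no H
  3 × O: no H
  2 × C: no H
  1 × C: 3 H
  1 × N: 2 H
  1 × O: 1 H
  Total hydrogens = 9.
Molecular formula: C9H9NO4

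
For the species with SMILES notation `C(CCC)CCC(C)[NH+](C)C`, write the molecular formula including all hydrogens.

Heavy atoms from the SMILES: 10 C, 1 N.
Implicit hydrogens by atom environment:
  5 × C: 2 H each → 10
  4 × C: 3 H each → 12
  1 × C: 1 H
  1 × N (charge +1): 1 H
  Total hydrogens = 24.
Net charge +1.
Molecular formula: C10H24N+

C10H24N+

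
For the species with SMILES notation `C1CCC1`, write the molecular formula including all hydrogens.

Heavy atoms from the SMILES: 4 C.
Implicit hydrogens by atom environment:
  4 × C: 2 H each → 8
  Total hydrogens = 8.
Molecular formula: C4H8

C4H8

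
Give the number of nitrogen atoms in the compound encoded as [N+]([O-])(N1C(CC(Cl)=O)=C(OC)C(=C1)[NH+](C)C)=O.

3

The symbol for nitrogen appears 3 times in the SMILES.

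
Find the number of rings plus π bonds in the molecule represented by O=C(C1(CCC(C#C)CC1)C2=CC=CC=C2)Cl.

Molecular formula from the SMILES: C15H15ClO.
DoU = (2C + 2 + N − H − X)/2 = (2·15 + 2 + 0 − 15 − 1)/2 = 16/2 = 8.
(Structurally: 2 ring(s) + 6 π bond(s) = 8.)

8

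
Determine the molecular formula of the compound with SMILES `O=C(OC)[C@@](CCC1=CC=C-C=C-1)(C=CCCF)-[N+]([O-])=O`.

C15H18FNO4

Heavy atoms from the SMILES: 15 C, 1 F, 1 N, 4 O.
Implicit hydrogens by atom environment:
  5 × C (aromatic): 1 H each → 5
  4 × C: 2 H each → 8
  3 × O: no H
  2 × C: 1 H each → 2
  2 × C: no H
  1 × C: 3 H
  1 × C (aromatic): no H
  1 × F: no H
  1 × N (charge +1): no H
  1 × O (charge -1): no H
  Total hydrogens = 18.
Molecular formula: C15H18FNO4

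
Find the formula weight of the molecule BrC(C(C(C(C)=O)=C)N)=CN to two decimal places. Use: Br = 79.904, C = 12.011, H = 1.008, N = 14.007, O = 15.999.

219.08

Molecular formula: C7H11BrN2O.
M = 1×79.904 + 7×12.011 + 11×1.008 + 2×14.007 + 1×15.999 = 219.08 g/mol.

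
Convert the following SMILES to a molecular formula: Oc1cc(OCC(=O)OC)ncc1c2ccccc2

C14H13NO4

Heavy atoms from the SMILES: 14 C, 1 N, 4 O.
Implicit hydrogens by atom environment:
  7 × C (aromatic): 1 H each → 7
  4 × C (aromatic): no H
  3 × O: no H
  1 × C: 3 H
  1 × C: 2 H
  1 × C: no H
  1 × N (aromatic): no H
  1 × O: 1 H
  Total hydrogens = 13.
Molecular formula: C14H13NO4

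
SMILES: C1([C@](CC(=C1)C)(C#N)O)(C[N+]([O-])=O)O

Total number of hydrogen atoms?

Hydrogens are implicit in SMILES; fill each atom to its normal valence:
  4 × C: no H
  2 × C: 2 H each → 4
  2 × O: 1 H each → 2
  1 × C: 3 H
  1 × C: 1 H
  1 × N: no H
  1 × N (charge +1): no H
  1 × O: no H
  1 × O (charge -1): no H
  Total hydrogens = 10.

10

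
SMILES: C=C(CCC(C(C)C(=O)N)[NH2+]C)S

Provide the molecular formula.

Heavy atoms from the SMILES: 9 C, 2 N, 1 O, 1 S.
Implicit hydrogens by atom environment:
  3 × C: 2 H each → 6
  2 × C: 3 H each → 6
  2 × C: 1 H each → 2
  2 × C: no H
  1 × N (charge +1): 2 H
  1 × N: 2 H
  1 × O: no H
  1 × S: 1 H
  Total hydrogens = 19.
Net charge +1.
Molecular formula: C9H19N2OS+

C9H19N2OS+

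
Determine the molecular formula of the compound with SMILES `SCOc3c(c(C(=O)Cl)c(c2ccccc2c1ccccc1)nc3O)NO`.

C19H15ClN2O4S

Heavy atoms from the SMILES: 19 C, 1 Cl, 2 N, 4 O, 1 S.
Implicit hydrogens by atom environment:
  9 × C (aromatic): 1 H each → 9
  8 × C (aromatic): no H
  2 × O: 1 H each → 2
  2 × O: no H
  1 × C: 2 H
  1 × C: no H
  1 × Cl: no H
  1 × N: 1 H
  1 × N (aromatic): no H
  1 × S: 1 H
  Total hydrogens = 15.
Molecular formula: C19H15ClN2O4S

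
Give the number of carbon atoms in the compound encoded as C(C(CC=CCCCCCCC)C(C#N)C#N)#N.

15

The symbol for carbon appears 15 times in the SMILES.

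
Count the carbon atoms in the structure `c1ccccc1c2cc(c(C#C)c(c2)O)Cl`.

The symbol for carbon appears 14 times in the SMILES. Lowercase c denotes aromatic carbon and counts toward C.

14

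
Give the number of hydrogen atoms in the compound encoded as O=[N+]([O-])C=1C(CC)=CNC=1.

Hydrogens are implicit in SMILES; fill each atom to its normal valence:
  2 × C (aromatic): 1 H each → 2
  2 × C (aromatic): no H
  1 × C: 3 H
  1 × C: 2 H
  1 × N (aromatic): 1 H
  1 × N (charge +1): no H
  1 × O: no H
  1 × O (charge -1): no H
  Total hydrogens = 8.

8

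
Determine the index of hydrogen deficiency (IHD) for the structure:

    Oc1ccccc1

4

Molecular formula from the SMILES: C6H6O.
DoU = (2C + 2 + N − H − X)/2 = (2·6 + 2 + 0 − 6 − 0)/2 = 8/2 = 4.
(Structurally: 1 ring(s) + 3 π bond(s) = 4.)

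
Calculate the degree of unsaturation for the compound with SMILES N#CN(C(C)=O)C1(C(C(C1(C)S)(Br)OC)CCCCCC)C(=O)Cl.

Molecular formula from the SMILES: C16H24BrClN2O3S.
DoU = (2C + 2 + N − H − X)/2 = (2·16 + 2 + 2 − 24 − 2)/2 = 10/2 = 5.
(Structurally: 1 ring(s) + 4 π bond(s) = 5.)

5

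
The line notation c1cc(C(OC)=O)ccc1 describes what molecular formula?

C8H8O2

Heavy atoms from the SMILES: 8 C, 2 O.
Implicit hydrogens by atom environment:
  5 × C (aromatic): 1 H each → 5
  2 × O: no H
  1 × C: 3 H
  1 × C (aromatic): no H
  1 × C: no H
  Total hydrogens = 8.
Molecular formula: C8H8O2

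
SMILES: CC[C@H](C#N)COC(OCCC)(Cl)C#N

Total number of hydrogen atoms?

15

Hydrogens are implicit in SMILES; fill each atom to its normal valence:
  4 × C: 2 H each → 8
  3 × C: no H
  2 × C: 3 H each → 6
  2 × N: no H
  2 × O: no H
  1 × C: 1 H
  1 × Cl: no H
  Total hydrogens = 15.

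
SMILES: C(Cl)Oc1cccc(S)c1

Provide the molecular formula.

Heavy atoms from the SMILES: 7 C, 1 Cl, 1 O, 1 S.
Implicit hydrogens by atom environment:
  4 × C (aromatic): 1 H each → 4
  2 × C (aromatic): no H
  1 × C: 2 H
  1 × Cl: no H
  1 × O: no H
  1 × S: 1 H
  Total hydrogens = 7.
Molecular formula: C7H7ClOS

C7H7ClOS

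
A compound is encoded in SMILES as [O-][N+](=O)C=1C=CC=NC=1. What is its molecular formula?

C5H4N2O2

Heavy atoms from the SMILES: 5 C, 2 N, 2 O.
Implicit hydrogens by atom environment:
  4 × C (aromatic): 1 H each → 4
  1 × C (aromatic): no H
  1 × N (aromatic): no H
  1 × N (charge +1): no H
  1 × O: no H
  1 × O (charge -1): no H
  Total hydrogens = 4.
Molecular formula: C5H4N2O2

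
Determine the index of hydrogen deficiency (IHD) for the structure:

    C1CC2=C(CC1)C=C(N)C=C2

Molecular formula from the SMILES: C10H13N.
DoU = (2C + 2 + N − H − X)/2 = (2·10 + 2 + 1 − 13 − 0)/2 = 10/2 = 5.
(Structurally: 2 ring(s) + 3 π bond(s) = 5.)

5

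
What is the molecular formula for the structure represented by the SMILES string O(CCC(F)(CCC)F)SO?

Heavy atoms from the SMILES: 6 C, 2 F, 2 O, 1 S.
Implicit hydrogens by atom environment:
  4 × C: 2 H each → 8
  2 × F: no H
  1 × C: 3 H
  1 × C: no H
  1 × O: 1 H
  1 × O: no H
  1 × S: no H
  Total hydrogens = 12.
Molecular formula: C6H12F2O2S

C6H12F2O2S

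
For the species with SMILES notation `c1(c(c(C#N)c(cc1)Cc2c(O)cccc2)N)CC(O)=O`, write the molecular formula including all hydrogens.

C16H14N2O3

Heavy atoms from the SMILES: 16 C, 2 N, 3 O.
Implicit hydrogens by atom environment:
  6 × C (aromatic): 1 H each → 6
  6 × C (aromatic): no H
  2 × C: 2 H each → 4
  2 × C: no H
  2 × O: 1 H each → 2
  1 × N: 2 H
  1 × N: no H
  1 × O: no H
  Total hydrogens = 14.
Molecular formula: C16H14N2O3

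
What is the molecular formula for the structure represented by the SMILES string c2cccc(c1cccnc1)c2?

Heavy atoms from the SMILES: 11 C, 1 N.
Implicit hydrogens by atom environment:
  9 × C (aromatic): 1 H each → 9
  2 × C (aromatic): no H
  1 × N (aromatic): no H
  Total hydrogens = 9.
Molecular formula: C11H9N

C11H9N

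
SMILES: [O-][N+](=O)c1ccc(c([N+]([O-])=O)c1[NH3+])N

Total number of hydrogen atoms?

7

Hydrogens are implicit in SMILES; fill each atom to its normal valence:
  4 × C (aromatic): no H
  2 × C (aromatic): 1 H each → 2
  2 × N (charge +1): no H
  2 × O: no H
  2 × O (charge -1): no H
  1 × N (charge +1): 3 H
  1 × N: 2 H
  Total hydrogens = 7.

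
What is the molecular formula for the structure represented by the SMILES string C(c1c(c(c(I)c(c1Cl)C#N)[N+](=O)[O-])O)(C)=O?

C9H4ClIN2O4

Heavy atoms from the SMILES: 9 C, 1 Cl, 1 I, 2 N, 4 O.
Implicit hydrogens by atom environment:
  6 × C (aromatic): no H
  2 × C: no H
  2 × O: no H
  1 × C: 3 H
  1 × Cl: no H
  1 × I: no H
  1 × N (charge +1): no H
  1 × N: no H
  1 × O: 1 H
  1 × O (charge -1): no H
  Total hydrogens = 4.
Molecular formula: C9H4ClIN2O4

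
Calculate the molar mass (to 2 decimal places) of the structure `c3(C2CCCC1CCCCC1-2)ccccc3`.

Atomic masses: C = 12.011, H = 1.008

Molecular formula: C16H22.
M = 16×12.011 + 22×1.008 = 214.35 g/mol.

214.35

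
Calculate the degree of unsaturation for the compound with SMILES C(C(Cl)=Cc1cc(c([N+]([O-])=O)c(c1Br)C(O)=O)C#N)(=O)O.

10

Molecular formula from the SMILES: C11H4BrClN2O6.
DoU = (2C + 2 + N − H − X)/2 = (2·11 + 2 + 2 − 4 − 2)/2 = 20/2 = 10.
(Structurally: 1 ring(s) + 9 π bond(s) = 10.)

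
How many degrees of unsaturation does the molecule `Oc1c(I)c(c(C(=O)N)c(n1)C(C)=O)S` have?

6

Molecular formula from the SMILES: C8H7IN2O3S.
DoU = (2C + 2 + N − H − X)/2 = (2·8 + 2 + 2 − 7 − 1)/2 = 12/2 = 6.
(Structurally: 1 ring(s) + 5 π bond(s) = 6.)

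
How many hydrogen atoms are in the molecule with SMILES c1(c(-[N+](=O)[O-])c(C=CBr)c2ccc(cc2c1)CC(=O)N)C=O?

Hydrogens are implicit in SMILES; fill each atom to its normal valence:
  6 × C (aromatic): no H
  4 × C (aromatic): 1 H each → 4
  3 × C: 1 H each → 3
  3 × O: no H
  1 × Br: no H
  1 × C: 2 H
  1 × C: no H
  1 × N: 2 H
  1 × N (charge +1): no H
  1 × O (charge -1): no H
  Total hydrogens = 11.

11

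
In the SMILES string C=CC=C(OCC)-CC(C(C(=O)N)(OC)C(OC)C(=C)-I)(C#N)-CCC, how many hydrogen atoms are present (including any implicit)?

Hydrogens are implicit in SMILES; fill each atom to its normal valence:
  6 × C: 2 H each → 12
  6 × C: no H
  4 × C: 3 H each → 12
  4 × O: no H
  3 × C: 1 H each → 3
  1 × I: no H
  1 × N: 2 H
  1 × N: no H
  Total hydrogens = 29.

29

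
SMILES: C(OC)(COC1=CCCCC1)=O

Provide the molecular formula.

C9H14O3

Heavy atoms from the SMILES: 9 C, 3 O.
Implicit hydrogens by atom environment:
  5 × C: 2 H each → 10
  3 × O: no H
  2 × C: no H
  1 × C: 3 H
  1 × C: 1 H
  Total hydrogens = 14.
Molecular formula: C9H14O3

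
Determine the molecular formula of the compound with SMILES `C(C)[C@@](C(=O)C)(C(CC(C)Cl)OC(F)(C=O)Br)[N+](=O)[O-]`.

C11H16BrClFNO5

Heavy atoms from the SMILES: 1 Br, 11 C, 1 Cl, 1 F, 1 N, 5 O.
Implicit hydrogens by atom environment:
  4 × O: no H
  3 × C: 3 H each → 9
  3 × C: 1 H each → 3
  3 × C: no H
  2 × C: 2 H each → 4
  1 × Br: no H
  1 × Cl: no H
  1 × F: no H
  1 × N (charge +1): no H
  1 × O (charge -1): no H
  Total hydrogens = 16.
Molecular formula: C11H16BrClFNO5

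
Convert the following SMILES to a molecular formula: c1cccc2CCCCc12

C10H12

Heavy atoms from the SMILES: 10 C.
Implicit hydrogens by atom environment:
  4 × C: 2 H each → 8
  4 × C (aromatic): 1 H each → 4
  2 × C (aromatic): no H
  Total hydrogens = 12.
Molecular formula: C10H12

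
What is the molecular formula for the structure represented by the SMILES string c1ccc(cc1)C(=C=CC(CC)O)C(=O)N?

Heavy atoms from the SMILES: 13 C, 1 N, 2 O.
Implicit hydrogens by atom environment:
  5 × C (aromatic): 1 H each → 5
  3 × C: no H
  2 × C: 1 H each → 2
  1 × C: 3 H
  1 × C: 2 H
  1 × C (aromatic): no H
  1 × N: 2 H
  1 × O: 1 H
  1 × O: no H
  Total hydrogens = 15.
Molecular formula: C13H15NO2

C13H15NO2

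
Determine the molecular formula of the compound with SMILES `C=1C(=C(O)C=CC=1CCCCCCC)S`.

Heavy atoms from the SMILES: 13 C, 1 O, 1 S.
Implicit hydrogens by atom environment:
  6 × C: 2 H each → 12
  3 × C (aromatic): 1 H each → 3
  3 × C (aromatic): no H
  1 × C: 3 H
  1 × O: 1 H
  1 × S: 1 H
  Total hydrogens = 20.
Molecular formula: C13H20OS

C13H20OS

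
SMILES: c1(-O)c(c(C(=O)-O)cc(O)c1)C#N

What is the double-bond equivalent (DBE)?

7

Molecular formula from the SMILES: C8H5NO4.
DoU = (2C + 2 + N − H − X)/2 = (2·8 + 2 + 1 − 5 − 0)/2 = 14/2 = 7.
(Structurally: 1 ring(s) + 6 π bond(s) = 7.)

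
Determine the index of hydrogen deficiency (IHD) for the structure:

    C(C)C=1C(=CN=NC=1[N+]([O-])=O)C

Molecular formula from the SMILES: C7H9N3O2.
DoU = (2C + 2 + N − H − X)/2 = (2·7 + 2 + 3 − 9 − 0)/2 = 10/2 = 5.
(Structurally: 1 ring(s) + 4 π bond(s) = 5.)

5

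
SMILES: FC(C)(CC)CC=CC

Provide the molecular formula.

Heavy atoms from the SMILES: 8 C, 1 F.
Implicit hydrogens by atom environment:
  3 × C: 3 H each → 9
  2 × C: 2 H each → 4
  2 × C: 1 H each → 2
  1 × C: no H
  1 × F: no H
  Total hydrogens = 15.
Molecular formula: C8H15F

C8H15F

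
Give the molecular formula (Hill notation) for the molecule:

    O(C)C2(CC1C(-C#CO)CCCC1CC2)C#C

Heavy atoms from the SMILES: 15 C, 2 O.
Implicit hydrogens by atom environment:
  6 × C: 2 H each → 12
  4 × C: 1 H each → 4
  4 × C: no H
  1 × C: 3 H
  1 × O: 1 H
  1 × O: no H
  Total hydrogens = 20.
Molecular formula: C15H20O2

C15H20O2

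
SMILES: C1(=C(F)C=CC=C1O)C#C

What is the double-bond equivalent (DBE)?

6

Molecular formula from the SMILES: C8H5FO.
DoU = (2C + 2 + N − H − X)/2 = (2·8 + 2 + 0 − 5 − 1)/2 = 12/2 = 6.
(Structurally: 1 ring(s) + 5 π bond(s) = 6.)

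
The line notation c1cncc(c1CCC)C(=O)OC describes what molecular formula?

Heavy atoms from the SMILES: 10 C, 1 N, 2 O.
Implicit hydrogens by atom environment:
  3 × C (aromatic): 1 H each → 3
  2 × C: 3 H each → 6
  2 × C: 2 H each → 4
  2 × C (aromatic): no H
  2 × O: no H
  1 × C: no H
  1 × N (aromatic): no H
  Total hydrogens = 13.
Molecular formula: C10H13NO2

C10H13NO2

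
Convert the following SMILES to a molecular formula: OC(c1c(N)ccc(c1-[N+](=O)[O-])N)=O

Heavy atoms from the SMILES: 7 C, 3 N, 4 O.
Implicit hydrogens by atom environment:
  4 × C (aromatic): no H
  2 × C (aromatic): 1 H each → 2
  2 × N: 2 H each → 4
  2 × O: no H
  1 × C: no H
  1 × N (charge +1): no H
  1 × O: 1 H
  1 × O (charge -1): no H
  Total hydrogens = 7.
Molecular formula: C7H7N3O4

C7H7N3O4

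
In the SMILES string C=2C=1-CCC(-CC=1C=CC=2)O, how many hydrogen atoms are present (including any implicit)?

12

Hydrogens are implicit in SMILES; fill each atom to its normal valence:
  4 × C (aromatic): 1 H each → 4
  3 × C: 2 H each → 6
  2 × C (aromatic): no H
  1 × C: 1 H
  1 × O: 1 H
  Total hydrogens = 12.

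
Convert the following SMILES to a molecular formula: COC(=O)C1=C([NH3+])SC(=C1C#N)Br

C7H6BrN2O2S+

Heavy atoms from the SMILES: 1 Br, 7 C, 2 N, 2 O, 1 S.
Implicit hydrogens by atom environment:
  4 × C (aromatic): no H
  2 × C: no H
  2 × O: no H
  1 × Br: no H
  1 × C: 3 H
  1 × N (charge +1): 3 H
  1 × N: no H
  1 × S (aromatic): no H
  Total hydrogens = 6.
Net charge +1.
Molecular formula: C7H6BrN2O2S+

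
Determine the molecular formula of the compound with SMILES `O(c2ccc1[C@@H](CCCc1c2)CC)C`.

C13H18O

Heavy atoms from the SMILES: 13 C, 1 O.
Implicit hydrogens by atom environment:
  4 × C: 2 H each → 8
  3 × C (aromatic): 1 H each → 3
  3 × C (aromatic): no H
  2 × C: 3 H each → 6
  1 × C: 1 H
  1 × O: no H
  Total hydrogens = 18.
Molecular formula: C13H18O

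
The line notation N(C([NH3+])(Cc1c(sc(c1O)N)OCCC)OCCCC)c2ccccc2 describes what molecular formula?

C19H30N3O3S+

Heavy atoms from the SMILES: 19 C, 3 N, 3 O, 1 S.
Implicit hydrogens by atom environment:
  6 × C: 2 H each → 12
  5 × C (aromatic): 1 H each → 5
  5 × C (aromatic): no H
  2 × C: 3 H each → 6
  2 × O: no H
  1 × C: no H
  1 × N (charge +1): 3 H
  1 × N: 2 H
  1 × N: 1 H
  1 × O: 1 H
  1 × S (aromatic): no H
  Total hydrogens = 30.
Net charge +1.
Molecular formula: C19H30N3O3S+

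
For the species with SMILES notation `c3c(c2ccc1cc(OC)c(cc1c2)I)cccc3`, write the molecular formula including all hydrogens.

Heavy atoms from the SMILES: 17 C, 1 I, 1 O.
Implicit hydrogens by atom environment:
  10 × C (aromatic): 1 H each → 10
  6 × C (aromatic): no H
  1 × C: 3 H
  1 × I: no H
  1 × O: no H
  Total hydrogens = 13.
Molecular formula: C17H13IO

C17H13IO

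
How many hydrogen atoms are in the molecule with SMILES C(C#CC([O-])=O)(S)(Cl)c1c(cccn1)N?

Hydrogens are implicit in SMILES; fill each atom to its normal valence:
  4 × C: no H
  3 × C (aromatic): 1 H each → 3
  2 × C (aromatic): no H
  1 × Cl: no H
  1 × N: 2 H
  1 × N (aromatic): no H
  1 × O: no H
  1 × O (charge -1): no H
  1 × S: 1 H
  Total hydrogens = 6.

6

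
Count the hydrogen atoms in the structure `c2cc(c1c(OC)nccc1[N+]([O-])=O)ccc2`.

10

Hydrogens are implicit in SMILES; fill each atom to its normal valence:
  7 × C (aromatic): 1 H each → 7
  4 × C (aromatic): no H
  2 × O: no H
  1 × C: 3 H
  1 × N (aromatic): no H
  1 × N (charge +1): no H
  1 × O (charge -1): no H
  Total hydrogens = 10.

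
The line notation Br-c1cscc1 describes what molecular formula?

Heavy atoms from the SMILES: 1 Br, 4 C, 1 S.
Implicit hydrogens by atom environment:
  3 × C (aromatic): 1 H each → 3
  1 × Br: no H
  1 × C (aromatic): no H
  1 × S (aromatic): no H
  Total hydrogens = 3.
Molecular formula: C4H3BrS

C4H3BrS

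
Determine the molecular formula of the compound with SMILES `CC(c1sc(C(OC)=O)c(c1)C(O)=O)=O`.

Heavy atoms from the SMILES: 9 C, 5 O, 1 S.
Implicit hydrogens by atom environment:
  4 × O: no H
  3 × C (aromatic): no H
  3 × C: no H
  2 × C: 3 H each → 6
  1 × C (aromatic): 1 H
  1 × O: 1 H
  1 × S (aromatic): no H
  Total hydrogens = 8.
Molecular formula: C9H8O5S

C9H8O5S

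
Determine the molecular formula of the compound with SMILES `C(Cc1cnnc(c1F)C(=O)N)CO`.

Heavy atoms from the SMILES: 8 C, 1 F, 3 N, 2 O.
Implicit hydrogens by atom environment:
  3 × C: 2 H each → 6
  3 × C (aromatic): no H
  2 × N (aromatic): no H
  1 × C (aromatic): 1 H
  1 × C: no H
  1 × F: no H
  1 × N: 2 H
  1 × O: 1 H
  1 × O: no H
  Total hydrogens = 10.
Molecular formula: C8H10FN3O2

C8H10FN3O2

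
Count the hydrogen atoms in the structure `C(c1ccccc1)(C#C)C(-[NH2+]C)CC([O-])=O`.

Hydrogens are implicit in SMILES; fill each atom to its normal valence:
  5 × C (aromatic): 1 H each → 5
  3 × C: 1 H each → 3
  2 × C: no H
  1 × C: 3 H
  1 × C: 2 H
  1 × C (aromatic): no H
  1 × N (charge +1): 2 H
  1 × O: no H
  1 × O (charge -1): no H
  Total hydrogens = 15.

15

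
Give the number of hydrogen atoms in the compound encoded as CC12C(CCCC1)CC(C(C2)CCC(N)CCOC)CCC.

39

Hydrogens are implicit in SMILES; fill each atom to its normal valence:
  12 × C: 2 H each → 24
  4 × C: 1 H each → 4
  3 × C: 3 H each → 9
  1 × C: no H
  1 × N: 2 H
  1 × O: no H
  Total hydrogens = 39.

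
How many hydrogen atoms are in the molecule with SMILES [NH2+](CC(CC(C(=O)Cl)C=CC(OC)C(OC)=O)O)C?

Hydrogens are implicit in SMILES; fill each atom to its normal valence:
  5 × C: 1 H each → 5
  4 × O: no H
  3 × C: 3 H each → 9
  2 × C: 2 H each → 4
  2 × C: no H
  1 × Cl: no H
  1 × N (charge +1): 2 H
  1 × O: 1 H
  Total hydrogens = 21.

21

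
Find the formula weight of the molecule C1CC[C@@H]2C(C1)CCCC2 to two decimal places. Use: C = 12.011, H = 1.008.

138.25

Molecular formula: C10H18.
M = 10×12.011 + 18×1.008 = 138.25 g/mol.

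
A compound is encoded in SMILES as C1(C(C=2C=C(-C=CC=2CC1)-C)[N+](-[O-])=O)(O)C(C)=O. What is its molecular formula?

Heavy atoms from the SMILES: 13 C, 1 N, 4 O.
Implicit hydrogens by atom environment:
  3 × C (aromatic): 1 H each → 3
  3 × C (aromatic): no H
  2 × C: 3 H each → 6
  2 × C: 2 H each → 4
  2 × C: no H
  2 × O: no H
  1 × C: 1 H
  1 × N (charge +1): no H
  1 × O: 1 H
  1 × O (charge -1): no H
  Total hydrogens = 15.
Molecular formula: C13H15NO4

C13H15NO4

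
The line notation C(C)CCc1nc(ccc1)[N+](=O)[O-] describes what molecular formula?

C9H12N2O2

Heavy atoms from the SMILES: 9 C, 2 N, 2 O.
Implicit hydrogens by atom environment:
  3 × C: 2 H each → 6
  3 × C (aromatic): 1 H each → 3
  2 × C (aromatic): no H
  1 × C: 3 H
  1 × N (aromatic): no H
  1 × N (charge +1): no H
  1 × O: no H
  1 × O (charge -1): no H
  Total hydrogens = 12.
Molecular formula: C9H12N2O2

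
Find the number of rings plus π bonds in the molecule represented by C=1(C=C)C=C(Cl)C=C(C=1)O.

Molecular formula from the SMILES: C8H7ClO.
DoU = (2C + 2 + N − H − X)/2 = (2·8 + 2 + 0 − 7 − 1)/2 = 10/2 = 5.
(Structurally: 1 ring(s) + 4 π bond(s) = 5.)

5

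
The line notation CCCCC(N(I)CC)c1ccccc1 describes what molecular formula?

C13H20IN

Heavy atoms from the SMILES: 13 C, 1 I, 1 N.
Implicit hydrogens by atom environment:
  5 × C (aromatic): 1 H each → 5
  4 × C: 2 H each → 8
  2 × C: 3 H each → 6
  1 × C: 1 H
  1 × C (aromatic): no H
  1 × I: no H
  1 × N: no H
  Total hydrogens = 20.
Molecular formula: C13H20IN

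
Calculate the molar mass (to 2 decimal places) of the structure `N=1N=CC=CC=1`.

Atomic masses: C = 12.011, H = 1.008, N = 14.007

80.09

Molecular formula: C4H4N2.
M = 4×12.011 + 4×1.008 + 2×14.007 = 80.09 g/mol.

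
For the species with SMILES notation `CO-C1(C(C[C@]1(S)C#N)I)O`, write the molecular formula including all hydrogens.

Heavy atoms from the SMILES: 6 C, 1 I, 1 N, 2 O, 1 S.
Implicit hydrogens by atom environment:
  3 × C: no H
  1 × C: 3 H
  1 × C: 2 H
  1 × C: 1 H
  1 × I: no H
  1 × N: no H
  1 × O: 1 H
  1 × O: no H
  1 × S: 1 H
  Total hydrogens = 8.
Molecular formula: C6H8INO2S

C6H8INO2S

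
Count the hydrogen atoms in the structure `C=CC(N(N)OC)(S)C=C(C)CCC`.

Hydrogens are implicit in SMILES; fill each atom to its normal valence:
  3 × C: 3 H each → 9
  3 × C: 2 H each → 6
  2 × C: 1 H each → 2
  2 × C: no H
  1 × N: 2 H
  1 × N: no H
  1 × O: no H
  1 × S: 1 H
  Total hydrogens = 20.

20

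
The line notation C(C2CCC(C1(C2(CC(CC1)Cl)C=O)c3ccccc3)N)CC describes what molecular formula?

C20H28ClNO

Heavy atoms from the SMILES: 20 C, 1 Cl, 1 N, 1 O.
Implicit hydrogens by atom environment:
  7 × C: 2 H each → 14
  5 × C (aromatic): 1 H each → 5
  4 × C: 1 H each → 4
  2 × C: no H
  1 × C: 3 H
  1 × C (aromatic): no H
  1 × Cl: no H
  1 × N: 2 H
  1 × O: no H
  Total hydrogens = 28.
Molecular formula: C20H28ClNO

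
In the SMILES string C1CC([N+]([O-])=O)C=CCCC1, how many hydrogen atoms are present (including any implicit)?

Hydrogens are implicit in SMILES; fill each atom to its normal valence:
  5 × C: 2 H each → 10
  3 × C: 1 H each → 3
  1 × N (charge +1): no H
  1 × O: no H
  1 × O (charge -1): no H
  Total hydrogens = 13.

13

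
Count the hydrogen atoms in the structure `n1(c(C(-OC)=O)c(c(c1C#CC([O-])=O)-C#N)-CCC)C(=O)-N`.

12

Hydrogens are implicit in SMILES; fill each atom to its normal valence:
  6 × C: no H
  4 × C (aromatic): no H
  4 × O: no H
  2 × C: 3 H each → 6
  2 × C: 2 H each → 4
  1 × N: 2 H
  1 × N (aromatic): no H
  1 × N: no H
  1 × O (charge -1): no H
  Total hydrogens = 12.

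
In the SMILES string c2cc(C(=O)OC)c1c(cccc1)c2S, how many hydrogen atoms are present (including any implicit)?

Hydrogens are implicit in SMILES; fill each atom to its normal valence:
  6 × C (aromatic): 1 H each → 6
  4 × C (aromatic): no H
  2 × O: no H
  1 × C: 3 H
  1 × C: no H
  1 × S: 1 H
  Total hydrogens = 10.

10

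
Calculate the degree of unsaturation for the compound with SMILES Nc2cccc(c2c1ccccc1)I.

8

Molecular formula from the SMILES: C12H10IN.
DoU = (2C + 2 + N − H − X)/2 = (2·12 + 2 + 1 − 10 − 1)/2 = 16/2 = 8.
(Structurally: 2 ring(s) + 6 π bond(s) = 8.)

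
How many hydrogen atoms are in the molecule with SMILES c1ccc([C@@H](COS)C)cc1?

12

Hydrogens are implicit in SMILES; fill each atom to its normal valence:
  5 × C (aromatic): 1 H each → 5
  1 × C: 3 H
  1 × C: 2 H
  1 × C: 1 H
  1 × C (aromatic): no H
  1 × O: no H
  1 × S: 1 H
  Total hydrogens = 12.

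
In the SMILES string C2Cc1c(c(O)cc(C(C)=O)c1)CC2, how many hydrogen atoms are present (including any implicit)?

Hydrogens are implicit in SMILES; fill each atom to its normal valence:
  4 × C: 2 H each → 8
  4 × C (aromatic): no H
  2 × C (aromatic): 1 H each → 2
  1 × C: 3 H
  1 × C: no H
  1 × O: 1 H
  1 × O: no H
  Total hydrogens = 14.

14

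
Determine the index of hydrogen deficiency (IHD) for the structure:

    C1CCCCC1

1

Molecular formula from the SMILES: C6H12.
DoU = (2C + 2 + N − H − X)/2 = (2·6 + 2 + 0 − 12 − 0)/2 = 2/2 = 1.
(Structurally: 1 ring(s) + 0 π bond(s) = 1.)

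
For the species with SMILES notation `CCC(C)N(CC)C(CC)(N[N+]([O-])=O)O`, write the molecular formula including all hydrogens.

Heavy atoms from the SMILES: 9 C, 3 N, 3 O.
Implicit hydrogens by atom environment:
  4 × C: 3 H each → 12
  3 × C: 2 H each → 6
  1 × C: 1 H
  1 × C: no H
  1 × N: 1 H
  1 × N: no H
  1 × N (charge +1): no H
  1 × O: 1 H
  1 × O: no H
  1 × O (charge -1): no H
  Total hydrogens = 21.
Molecular formula: C9H21N3O3

C9H21N3O3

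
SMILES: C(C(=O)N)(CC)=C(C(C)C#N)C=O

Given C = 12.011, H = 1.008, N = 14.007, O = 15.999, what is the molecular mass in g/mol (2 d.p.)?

Molecular formula: C9H12N2O2.
M = 9×12.011 + 12×1.008 + 2×14.007 + 2×15.999 = 180.21 g/mol.

180.21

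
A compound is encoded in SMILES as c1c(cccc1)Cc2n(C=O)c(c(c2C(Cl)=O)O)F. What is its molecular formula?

Heavy atoms from the SMILES: 13 C, 1 Cl, 1 F, 1 N, 3 O.
Implicit hydrogens by atom environment:
  5 × C (aromatic): 1 H each → 5
  5 × C (aromatic): no H
  2 × O: no H
  1 × C: 2 H
  1 × C: 1 H
  1 × C: no H
  1 × Cl: no H
  1 × F: no H
  1 × N (aromatic): no H
  1 × O: 1 H
  Total hydrogens = 9.
Molecular formula: C13H9ClFNO3

C13H9ClFNO3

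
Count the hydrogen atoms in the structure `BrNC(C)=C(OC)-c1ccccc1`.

Hydrogens are implicit in SMILES; fill each atom to its normal valence:
  5 × C (aromatic): 1 H each → 5
  2 × C: 3 H each → 6
  2 × C: no H
  1 × Br: no H
  1 × C (aromatic): no H
  1 × N: 1 H
  1 × O: no H
  Total hydrogens = 12.

12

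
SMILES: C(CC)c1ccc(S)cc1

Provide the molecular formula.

Heavy atoms from the SMILES: 9 C, 1 S.
Implicit hydrogens by atom environment:
  4 × C (aromatic): 1 H each → 4
  2 × C: 2 H each → 4
  2 × C (aromatic): no H
  1 × C: 3 H
  1 × S: 1 H
  Total hydrogens = 12.
Molecular formula: C9H12S

C9H12S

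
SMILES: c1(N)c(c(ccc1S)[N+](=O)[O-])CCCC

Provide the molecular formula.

C10H14N2O2S

Heavy atoms from the SMILES: 10 C, 2 N, 2 O, 1 S.
Implicit hydrogens by atom environment:
  4 × C (aromatic): no H
  3 × C: 2 H each → 6
  2 × C (aromatic): 1 H each → 2
  1 × C: 3 H
  1 × N: 2 H
  1 × N (charge +1): no H
  1 × O: no H
  1 × O (charge -1): no H
  1 × S: 1 H
  Total hydrogens = 14.
Molecular formula: C10H14N2O2S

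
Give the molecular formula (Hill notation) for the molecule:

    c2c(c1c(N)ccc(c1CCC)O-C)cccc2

C16H19NO

Heavy atoms from the SMILES: 16 C, 1 N, 1 O.
Implicit hydrogens by atom environment:
  7 × C (aromatic): 1 H each → 7
  5 × C (aromatic): no H
  2 × C: 3 H each → 6
  2 × C: 2 H each → 4
  1 × N: 2 H
  1 × O: no H
  Total hydrogens = 19.
Molecular formula: C16H19NO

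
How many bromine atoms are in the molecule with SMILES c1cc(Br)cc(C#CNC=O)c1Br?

2

The symbol for bromine appears 2 times in the SMILES.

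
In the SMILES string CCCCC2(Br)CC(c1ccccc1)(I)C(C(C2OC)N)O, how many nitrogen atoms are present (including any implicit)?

The symbol for nitrogen appears 1 time in the SMILES.

1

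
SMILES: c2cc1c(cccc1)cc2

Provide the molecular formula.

C10H8

Heavy atoms from the SMILES: 10 C.
Implicit hydrogens by atom environment:
  8 × C (aromatic): 1 H each → 8
  2 × C (aromatic): no H
  Total hydrogens = 8.
Molecular formula: C10H8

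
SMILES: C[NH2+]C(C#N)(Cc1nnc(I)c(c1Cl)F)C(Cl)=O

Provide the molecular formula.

Heavy atoms from the SMILES: 9 C, 2 Cl, 1 F, 1 I, 4 N, 1 O.
Implicit hydrogens by atom environment:
  4 × C (aromatic): no H
  3 × C: no H
  2 × Cl: no H
  2 × N (aromatic): no H
  1 × C: 3 H
  1 × C: 2 H
  1 × F: no H
  1 × I: no H
  1 × N (charge +1): 2 H
  1 × N: no H
  1 × O: no H
  Total hydrogens = 7.
Net charge +1.
Molecular formula: C9H7Cl2FIN4O+

C9H7Cl2FIN4O+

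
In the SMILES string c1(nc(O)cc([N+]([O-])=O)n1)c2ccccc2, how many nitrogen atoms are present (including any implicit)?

The symbol for nitrogen appears 3 times in the SMILES.

3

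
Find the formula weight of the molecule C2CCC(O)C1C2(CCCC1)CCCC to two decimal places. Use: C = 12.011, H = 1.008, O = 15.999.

Molecular formula: C14H26O.
M = 14×12.011 + 26×1.008 + 1×15.999 = 210.36 g/mol.

210.36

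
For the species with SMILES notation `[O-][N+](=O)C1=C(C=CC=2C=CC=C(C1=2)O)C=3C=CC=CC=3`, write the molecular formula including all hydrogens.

C16H11NO3

Heavy atoms from the SMILES: 16 C, 1 N, 3 O.
Implicit hydrogens by atom environment:
  10 × C (aromatic): 1 H each → 10
  6 × C (aromatic): no H
  1 × N (charge +1): no H
  1 × O: 1 H
  1 × O: no H
  1 × O (charge -1): no H
  Total hydrogens = 11.
Molecular formula: C16H11NO3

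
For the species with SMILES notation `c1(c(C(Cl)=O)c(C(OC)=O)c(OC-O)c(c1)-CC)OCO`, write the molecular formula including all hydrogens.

C13H15ClO7

Heavy atoms from the SMILES: 13 C, 1 Cl, 7 O.
Implicit hydrogens by atom environment:
  5 × C (aromatic): no H
  5 × O: no H
  3 × C: 2 H each → 6
  2 × C: 3 H each → 6
  2 × C: no H
  2 × O: 1 H each → 2
  1 × C (aromatic): 1 H
  1 × Cl: no H
  Total hydrogens = 15.
Molecular formula: C13H15ClO7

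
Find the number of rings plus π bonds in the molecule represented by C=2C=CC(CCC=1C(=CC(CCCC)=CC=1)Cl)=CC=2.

Molecular formula from the SMILES: C18H21Cl.
DoU = (2C + 2 + N − H − X)/2 = (2·18 + 2 + 0 − 21 − 1)/2 = 16/2 = 8.
(Structurally: 2 ring(s) + 6 π bond(s) = 8.)

8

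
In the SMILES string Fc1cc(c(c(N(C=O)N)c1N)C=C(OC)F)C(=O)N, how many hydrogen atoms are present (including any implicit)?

Hydrogens are implicit in SMILES; fill each atom to its normal valence:
  5 × C (aromatic): no H
  3 × N: 2 H each → 6
  3 × O: no H
  2 × C: 1 H each → 2
  2 × C: no H
  2 × F: no H
  1 × C: 3 H
  1 × C (aromatic): 1 H
  1 × N: no H
  Total hydrogens = 12.

12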